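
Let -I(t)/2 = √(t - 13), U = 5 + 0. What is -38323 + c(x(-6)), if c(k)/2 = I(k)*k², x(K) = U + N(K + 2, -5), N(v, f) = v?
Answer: -38323 - 8*I*√3 ≈ -38323.0 - 13.856*I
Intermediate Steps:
U = 5
x(K) = 7 + K (x(K) = 5 + (K + 2) = 5 + (2 + K) = 7 + K)
I(t) = -2*√(-13 + t) (I(t) = -2*√(t - 13) = -2*√(-13 + t))
c(k) = -4*k²*√(-13 + k) (c(k) = 2*((-2*√(-13 + k))*k²) = 2*(-2*k²*√(-13 + k)) = -4*k²*√(-13 + k))
-38323 + c(x(-6)) = -38323 - 4*(7 - 6)²*√(-13 + (7 - 6)) = -38323 - 4*1²*√(-13 + 1) = -38323 - 4*1*√(-12) = -38323 - 4*1*2*I*√3 = -38323 - 8*I*√3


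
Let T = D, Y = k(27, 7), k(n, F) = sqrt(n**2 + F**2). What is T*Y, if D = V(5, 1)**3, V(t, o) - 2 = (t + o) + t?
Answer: 2197*sqrt(778) ≈ 61280.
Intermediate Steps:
k(n, F) = sqrt(F**2 + n**2)
Y = sqrt(778) (Y = sqrt(7**2 + 27**2) = sqrt(49 + 729) = sqrt(778) ≈ 27.893)
V(t, o) = 2 + o + 2*t (V(t, o) = 2 + ((t + o) + t) = 2 + ((o + t) + t) = 2 + (o + 2*t) = 2 + o + 2*t)
D = 2197 (D = (2 + 1 + 2*5)**3 = (2 + 1 + 10)**3 = 13**3 = 2197)
T = 2197
T*Y = 2197*sqrt(778)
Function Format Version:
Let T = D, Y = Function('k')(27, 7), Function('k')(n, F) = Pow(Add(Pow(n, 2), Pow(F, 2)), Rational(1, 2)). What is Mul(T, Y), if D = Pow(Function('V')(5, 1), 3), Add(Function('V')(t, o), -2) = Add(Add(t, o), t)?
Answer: Mul(2197, Pow(778, Rational(1, 2))) ≈ 61280.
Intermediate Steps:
Function('k')(n, F) = Pow(Add(Pow(F, 2), Pow(n, 2)), Rational(1, 2))
Y = Pow(778, Rational(1, 2)) (Y = Pow(Add(Pow(7, 2), Pow(27, 2)), Rational(1, 2)) = Pow(Add(49, 729), Rational(1, 2)) = Pow(778, Rational(1, 2)) ≈ 27.893)
Function('V')(t, o) = Add(2, o, Mul(2, t)) (Function('V')(t, o) = Add(2, Add(Add(t, o), t)) = Add(2, Add(Add(o, t), t)) = Add(2, Add(o, Mul(2, t))) = Add(2, o, Mul(2, t)))
D = 2197 (D = Pow(Add(2, 1, Mul(2, 5)), 3) = Pow(Add(2, 1, 10), 3) = Pow(13, 3) = 2197)
T = 2197
Mul(T, Y) = Mul(2197, Pow(778, Rational(1, 2)))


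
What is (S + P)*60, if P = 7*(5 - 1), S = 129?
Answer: 9420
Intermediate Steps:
P = 28 (P = 7*4 = 28)
(S + P)*60 = (129 + 28)*60 = 157*60 = 9420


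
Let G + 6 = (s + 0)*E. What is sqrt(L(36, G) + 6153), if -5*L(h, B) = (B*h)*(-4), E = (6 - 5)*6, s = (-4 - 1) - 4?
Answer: 5*sqrt(177) ≈ 66.521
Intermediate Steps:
s = -9 (s = -5 - 4 = -9)
E = 6 (E = 1*6 = 6)
G = -60 (G = -6 + (-9 + 0)*6 = -6 - 9*6 = -6 - 54 = -60)
L(h, B) = 4*B*h/5 (L(h, B) = -B*h*(-4)/5 = -(-4)*B*h/5 = 4*B*h/5)
sqrt(L(36, G) + 6153) = sqrt((4/5)*(-60)*36 + 6153) = sqrt(-1728 + 6153) = sqrt(4425) = 5*sqrt(177)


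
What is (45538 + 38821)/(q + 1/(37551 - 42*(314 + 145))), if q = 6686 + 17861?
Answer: 1541492007/448547332 ≈ 3.4366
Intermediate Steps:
q = 24547
(45538 + 38821)/(q + 1/(37551 - 42*(314 + 145))) = (45538 + 38821)/(24547 + 1/(37551 - 42*(314 + 145))) = 84359/(24547 + 1/(37551 - 42*459)) = 84359/(24547 + 1/(37551 - 19278)) = 84359/(24547 + 1/18273) = 84359/(448547332/18273) = 84359*(18273/448547332) = 1541492007/448547332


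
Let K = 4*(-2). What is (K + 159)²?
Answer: 22801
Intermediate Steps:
K = -8
(K + 159)² = (-8 + 159)² = 151² = 22801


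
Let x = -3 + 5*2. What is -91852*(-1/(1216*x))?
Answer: 22963/2128 ≈ 10.791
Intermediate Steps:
x = 7 (x = -3 + 10 = 7)
-91852*(-1/(1216*x)) = -91852/(-32*7*38) = -91852/((-224*38)) = -91852/(-8512) = -91852*(-1/8512) = 22963/2128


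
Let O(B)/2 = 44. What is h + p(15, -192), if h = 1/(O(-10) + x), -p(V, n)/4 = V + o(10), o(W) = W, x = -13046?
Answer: -1295801/12958 ≈ -100.00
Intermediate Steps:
O(B) = 88 (O(B) = 2*44 = 88)
p(V, n) = -40 - 4*V (p(V, n) = -4*(V + 10) = -4*(10 + V) = -40 - 4*V)
h = -1/12958 (h = 1/(88 - 13046) = 1/(-12958) = -1/12958 ≈ -7.7172e-5)
h + p(15, -192) = -1/12958 + (-40 - 4*15) = -1/12958 + (-40 - 60) = -1/12958 - 100 = -1295801/12958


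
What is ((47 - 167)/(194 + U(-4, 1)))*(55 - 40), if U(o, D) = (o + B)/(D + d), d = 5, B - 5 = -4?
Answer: -400/43 ≈ -9.3023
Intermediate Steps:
B = 1 (B = 5 - 4 = 1)
U(o, D) = (1 + o)/(5 + D) (U(o, D) = (o + 1)/(D + 5) = (1 + o)/(5 + D))
((47 - 167)/(194 + U(-4, 1)))*(55 - 40) = ((47 - 167)/(194 + (1 - 4)/(5 + 1)))*(55 - 40) = -120/(194 - 3/6)*15 = -120/(194 + (⅙)*(-3))*15 = -120/(194 - ½)*15 = -120/387/2*15 = -120*2/387*15 = -80/129*15 = -400/43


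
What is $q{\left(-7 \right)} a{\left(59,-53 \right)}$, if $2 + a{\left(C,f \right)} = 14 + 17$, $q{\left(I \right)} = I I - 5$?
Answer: $1276$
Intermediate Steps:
$q{\left(I \right)} = -5 + I^{2}$ ($q{\left(I \right)} = I^{2} - 5 = -5 + I^{2}$)
$a{\left(C,f \right)} = 29$ ($a{\left(C,f \right)} = -2 + \left(14 + 17\right) = -2 + 31 = 29$)
$q{\left(-7 \right)} a{\left(59,-53 \right)} = \left(-5 + \left(-7\right)^{2}\right) 29 = \left(-5 + 49\right) 29 = 44 \cdot 29 = 1276$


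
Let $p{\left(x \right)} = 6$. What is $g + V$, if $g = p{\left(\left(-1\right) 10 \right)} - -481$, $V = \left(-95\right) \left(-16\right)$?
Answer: $2007$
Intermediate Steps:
$V = 1520$
$g = 487$ ($g = 6 - -481 = 6 + 481 = 487$)
$g + V = 487 + 1520 = 2007$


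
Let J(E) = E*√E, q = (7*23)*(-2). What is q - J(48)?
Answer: -322 - 192*√3 ≈ -654.55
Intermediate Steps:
q = -322 (q = 161*(-2) = -322)
J(E) = E^(3/2)
q - J(48) = -322 - 48^(3/2) = -322 - 192*√3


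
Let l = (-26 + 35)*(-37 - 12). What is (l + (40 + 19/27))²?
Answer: 116812864/729 ≈ 1.6024e+5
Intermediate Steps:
l = -441 (l = 9*(-49) = -441)
(l + (40 + 19/27))² = (-441 + (40 + 19/27))² = (-441 + 1099/27)² = (-10808/27)² = 116812864/729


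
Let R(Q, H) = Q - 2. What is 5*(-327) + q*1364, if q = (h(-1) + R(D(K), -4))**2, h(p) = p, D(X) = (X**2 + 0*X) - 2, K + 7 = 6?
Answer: 20189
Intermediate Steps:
K = -1 (K = -7 + 6 = -1)
D(X) = -2 + X**2 (D(X) = (X**2 + 0) - 2 = X**2 - 2 = -2 + X**2)
R(Q, H) = -2 + Q
q = 16 (q = (-1 + (-2 + (-2 + (-1)**2)))**2 = (-1 + (-2 + (-2 + 1)))**2 = (-1 + (-2 - 1))**2 = (-1 - 3)**2 = (-4)**2 = 16)
5*(-327) + q*1364 = 5*(-327) + 16*1364 = -1635 + 21824 = 20189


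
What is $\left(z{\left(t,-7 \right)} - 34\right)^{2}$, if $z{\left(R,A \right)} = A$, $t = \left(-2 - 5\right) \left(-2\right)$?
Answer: $1681$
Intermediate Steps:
$t = 14$ ($t = \left(-7\right) \left(-2\right) = 14$)
$\left(z{\left(t,-7 \right)} - 34\right)^{2} = \left(-7 - 34\right)^{2} = \left(-41\right)^{2} = 1681$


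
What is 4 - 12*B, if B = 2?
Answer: -20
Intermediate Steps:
4 - 12*B = 4 - 12*2 = 4 - 24 = -20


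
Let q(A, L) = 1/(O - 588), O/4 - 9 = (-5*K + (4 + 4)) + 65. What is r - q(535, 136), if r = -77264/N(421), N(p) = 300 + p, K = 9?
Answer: -33995439/317240 ≈ -107.16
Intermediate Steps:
O = 148 (O = 36 + 4*((-5*9 + (4 + 4)) + 65) = 36 + 4*((-45 + 8) + 65) = 36 + 4*(-37 + 65) = 36 + 4*28 = 36 + 112 = 148)
r = -77264/721 (r = -77264/(300 + 421) = -77264/721 ≈ -107.16)
q(A, L) = -1/440 (q(A, L) = 1/(148 - 588) = 1/(-440) = -1/440)
r - q(535, 136) = -77264/721 - 1*(-1/440) = -77264/721 + 1/440 = -33995439/317240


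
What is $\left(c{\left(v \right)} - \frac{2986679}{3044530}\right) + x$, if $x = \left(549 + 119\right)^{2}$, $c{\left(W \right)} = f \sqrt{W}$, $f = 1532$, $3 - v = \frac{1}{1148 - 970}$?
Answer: $\frac{79914080473}{179090} + \frac{766 \sqrt{94874}}{89} \approx 4.4887 \cdot 10^{5}$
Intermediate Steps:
$v = \frac{533}{178}$ ($v = 3 - \frac{1}{1148 - 970} = 3 - \frac{1}{178} = \frac{533}{178} \approx 2.9944$)
$c{\left(W \right)} = 1532 \sqrt{W}$
$x = 446224$ ($x = 668^{2} = 446224$)
$\left(c{\left(v \right)} - \frac{2986679}{3044530}\right) + x = \left(1532 \sqrt{\frac{533}{178}} - \frac{2986679}{3044530}\right) + 446224 = \left(1532 \frac{\sqrt{94874}}{178} - \frac{175687}{179090}\right) + 446224 = \left(\frac{766 \sqrt{94874}}{89} - \frac{175687}{179090}\right) + 446224 = \left(- \frac{175687}{179090} + \frac{766 \sqrt{94874}}{89}\right) + 446224 = \frac{79914080473}{179090} + \frac{766 \sqrt{94874}}{89}$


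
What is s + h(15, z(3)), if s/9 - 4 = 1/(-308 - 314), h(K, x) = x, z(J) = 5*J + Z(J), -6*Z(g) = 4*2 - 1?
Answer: 46481/933 ≈ 49.819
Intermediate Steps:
Z(g) = -7/6 (Z(g) = -(4*2 - 1)/6 = -(8 - 1)/6 = -⅙*7 = -7/6)
z(J) = -7/6 + 5*J (z(J) = 5*J - 7/6 = -7/6 + 5*J)
s = 22383/622 (s = 36 + 9/(-308 - 314) = 36 + 9/(-622) = 36 + 9*(-1/622) = 36 - 9/622 = 22383/622 ≈ 35.986)
s + h(15, z(3)) = 22383/622 + (-7/6 + 5*3) = 22383/622 + (-7/6 + 15) = 22383/622 + 83/6 = 46481/933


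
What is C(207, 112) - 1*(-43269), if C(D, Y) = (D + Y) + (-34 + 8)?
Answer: 43562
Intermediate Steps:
C(D, Y) = -26 + D + Y (C(D, Y) = (D + Y) - 26 = -26 + D + Y)
C(207, 112) - 1*(-43269) = (-26 + 207 + 112) - 1*(-43269) = 293 + 43269 = 43562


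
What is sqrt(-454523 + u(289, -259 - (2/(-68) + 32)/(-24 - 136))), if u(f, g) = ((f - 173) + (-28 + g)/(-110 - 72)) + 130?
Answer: 3*I*sqrt(773102957236610)/123760 ≈ 674.0*I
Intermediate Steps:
u(f, g) = -557/13 + f - g/182 (u(f, g) = ((-173 + f) + (-28 + g)/(-182)) + 130 = ((-173 + f) + (-28 + g)*(-1/182)) + 130 = ((-173 + f) + (2/13 - g/182)) + 130 = (-2247/13 + f - g/182) + 130 = -557/13 + f - g/182)
sqrt(-454523 + u(289, -259 - (2/(-68) + 32)/(-24 - 136))) = sqrt(-454523 + (-557/13 + 289 - (-259 - (2/(-68) + 32)/(-24 - 136))/182)) = sqrt(-454523 + (-557/13 + 289 - (-259 - (2*(-1/68) + 32)/(-160))/182)) = sqrt(-454523 + (-557/13 + 289 - (-259 - (-1/34 + 32)*(-1)/160)/182)) = sqrt(-454523 + (-557/13 + 289 - (-259 - 1087*(-1)/(34*160))/182)) = sqrt(-454523 + (-557/13 + 289 - (-259 - 1*(-1087/5440))/182)) = sqrt(-454523 + (-557/13 + 289 - (-259 + 1087/5440)/182)) = sqrt(-454523 + (-557/13 + 289 - 1/182*(-1407873/5440))) = sqrt(-454523 + (-557/13 + 289 + 1407873/990080)) = sqrt(-454523 + 245119873/990080) = sqrt(-449769011967/990080) = 3*I*sqrt(773102957236610)/123760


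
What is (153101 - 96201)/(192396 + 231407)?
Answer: 56900/423803 ≈ 0.13426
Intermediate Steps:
(153101 - 96201)/(192396 + 231407) = 56900/423803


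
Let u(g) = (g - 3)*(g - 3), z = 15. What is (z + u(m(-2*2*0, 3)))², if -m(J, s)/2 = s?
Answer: 9216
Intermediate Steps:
m(J, s) = -2*s
u(g) = (-3 + g)² (u(g) = (-3 + g)*(-3 + g) = (-3 + g)²)
(z + u(m(-2*2*0, 3)))² = (15 + (-3 - 2*3)²)² = (15 + (-3 - 6)²)² = (15 + (-9)²)² = (15 + 81)² = 96² = 9216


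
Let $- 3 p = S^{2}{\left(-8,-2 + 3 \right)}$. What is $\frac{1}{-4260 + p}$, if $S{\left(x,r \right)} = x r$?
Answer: $- \frac{3}{12844} \approx -0.00023357$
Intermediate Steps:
$S{\left(x,r \right)} = r x$
$p = - \frac{64}{3}$ ($p = - \frac{\left(\left(-2 + 3\right) \left(-8\right)\right)^{2}}{3} = - \frac{\left(1 \left(-8\right)\right)^{2}}{3} = - \frac{\left(-8\right)^{2}}{3} = \left(- \frac{1}{3}\right) 64 = - \frac{64}{3} \approx -21.333$)
$\frac{1}{-4260 + p} = \frac{1}{-4260 - \frac{64}{3}} = \frac{1}{- \frac{12844}{3}} = - \frac{3}{12844}$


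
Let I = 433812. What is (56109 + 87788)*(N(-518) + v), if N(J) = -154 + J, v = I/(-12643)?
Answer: -1284986971476/12643 ≈ -1.0164e+8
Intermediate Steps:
v = -433812/12643 (v = 433812/(-12643) = 433812*(-1/12643) = -433812/12643 ≈ -34.312)
(56109 + 87788)*(N(-518) + v) = (56109 + 87788)*((-154 - 518) - 433812/12643) = 143897*(-672 - 433812/12643) = 143897*(-8929908/12643) = -1284986971476/12643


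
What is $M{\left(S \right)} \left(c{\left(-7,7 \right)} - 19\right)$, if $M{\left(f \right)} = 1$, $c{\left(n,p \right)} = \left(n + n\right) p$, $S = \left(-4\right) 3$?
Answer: $-117$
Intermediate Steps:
$S = -12$
$c{\left(n,p \right)} = 2 n p$
$M{\left(S \right)} \left(c{\left(-7,7 \right)} - 19\right) = 1 \left(2 \left(-7\right) 7 - 19\right) = 1 \left(-98 - 19\right) = 1 \left(-117\right) = -117$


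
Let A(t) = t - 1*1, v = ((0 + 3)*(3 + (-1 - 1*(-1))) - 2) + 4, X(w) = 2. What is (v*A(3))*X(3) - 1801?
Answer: -1757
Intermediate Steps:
v = 11 (v = (3*(3 + (-1 + 1)) - 2) + 4 = (3*(3 + 0) - 2) + 4 = (3*3 - 2) + 4 = (9 - 2) + 4 = 7 + 4 = 11)
A(t) = -1 + t (A(t) = t - 1 = -1 + t)
(v*A(3))*X(3) - 1801 = (11*(-1 + 3))*2 - 1801 = (11*2)*2 - 1801 = 22*2 - 1801 = 44 - 1801 = -1757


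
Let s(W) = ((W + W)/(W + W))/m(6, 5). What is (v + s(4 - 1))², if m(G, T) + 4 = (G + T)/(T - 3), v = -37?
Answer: 11881/9 ≈ 1320.1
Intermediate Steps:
m(G, T) = -4 + (G + T)/(-3 + T) (m(G, T) = -4 + (G + T)/(T - 3) = -4 + (G + T)/(-3 + T))
s(W) = ⅔ (s(W) = ((W + W)/(W + W))/(((12 + 6 - 3*5)/(-3 + 5))) = ((2*W)/((2*W)))/(((12 + 6 - 15)/2)) = ((2*W)*(1/(2*W)))/(((½)*3)) = 1/(3/2) = 1*(⅔) = ⅔)
(v + s(4 - 1))² = (-37 + ⅔)² = (-109/3)² = 11881/9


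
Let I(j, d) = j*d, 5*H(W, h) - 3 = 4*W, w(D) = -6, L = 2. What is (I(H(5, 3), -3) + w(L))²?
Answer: 9801/25 ≈ 392.04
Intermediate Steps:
H(W, h) = ⅗ + 4*W/5 (H(W, h) = ⅗ + (4*W)/5 = ⅗ + 4*W/5)
I(j, d) = d*j
(I(H(5, 3), -3) + w(L))² = (-3*(⅗ + (⅘)*5) - 6)² = (-3*(⅗ + 4) - 6)² = (-3*23/5 - 6)² = (-69/5 - 6)² = (-99/5)² = 9801/25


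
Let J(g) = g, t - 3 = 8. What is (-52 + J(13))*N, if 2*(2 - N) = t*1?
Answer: 273/2 ≈ 136.50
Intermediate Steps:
t = 11 (t = 3 + 8 = 11)
N = -7/2 (N = 2 - 11/2 = -7/2 ≈ -3.5000)
(-52 + J(13))*N = (-52 + 13)*(-7/2) = -39*(-7/2) = 273/2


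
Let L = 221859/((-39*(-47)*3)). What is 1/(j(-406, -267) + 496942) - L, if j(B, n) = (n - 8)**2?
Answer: -14114348506/349838437 ≈ -40.345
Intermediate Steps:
j(B, n) = (-8 + n)**2
L = 24651/611 (L = 221859/((1833*3)) = 221859/5499 = 221859*(1/5499) = 24651/611 ≈ 40.345)
1/(j(-406, -267) + 496942) - L = 1/((-8 - 267)**2 + 496942) - 1*24651/611 = 1/((-275)**2 + 496942) - 24651/611 = 1/(75625 + 496942) - 24651/611 = 1/572567 - 24651/611 = -14114348506/349838437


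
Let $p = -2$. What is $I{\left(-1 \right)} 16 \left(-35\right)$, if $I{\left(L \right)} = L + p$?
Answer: $1680$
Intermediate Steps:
$I{\left(L \right)} = -2 + L$ ($I{\left(L \right)} = L - 2 = -2 + L$)
$I{\left(-1 \right)} 16 \left(-35\right) = \left(-2 - 1\right) 16 \left(-35\right) = \left(-3\right) 16 \left(-35\right) = \left(-48\right) \left(-35\right) = 1680$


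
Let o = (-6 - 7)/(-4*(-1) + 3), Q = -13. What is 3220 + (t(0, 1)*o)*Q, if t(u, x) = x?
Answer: 22709/7 ≈ 3244.1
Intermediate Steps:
o = -13/7 (o = -13/(4 + 3) = -13/7 ≈ -1.8571)
3220 + (t(0, 1)*o)*Q = 3220 + (1*(-13/7))*(-13) = 3220 - 13/7*(-13) = 3220 + 169/7 = 22709/7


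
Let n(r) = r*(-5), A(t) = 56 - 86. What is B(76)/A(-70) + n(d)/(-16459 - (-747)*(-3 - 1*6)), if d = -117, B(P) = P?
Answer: -889691/347730 ≈ -2.5586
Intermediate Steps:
A(t) = -30
n(r) = -5*r
B(76)/A(-70) + n(d)/(-16459 - (-747)*(-3 - 1*6)) = 76/(-30) + (-5*(-117))/(-16459 - (-747)*(-3 - 1*6)) = 76*(-1/30) + 585/(-16459 - (-747)*(-3 - 6)) = -38/15 + 585/(-16459 - (-747)*(-9)) = -38/15 + 585/(-16459 - 1*6723) = -38/15 + 585/(-16459 - 6723) = -38/15 + 585/(-23182) = -38/15 + 585*(-1/23182) = -38/15 - 585/23182 = -889691/347730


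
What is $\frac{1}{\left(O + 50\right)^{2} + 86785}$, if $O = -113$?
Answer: $\frac{1}{90754} \approx 1.1019 \cdot 10^{-5}$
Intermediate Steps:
$\frac{1}{\left(O + 50\right)^{2} + 86785} = \frac{1}{\left(-113 + 50\right)^{2} + 86785} = \frac{1}{\left(-63\right)^{2} + 86785} = \frac{1}{3969 + 86785} = \frac{1}{90754}$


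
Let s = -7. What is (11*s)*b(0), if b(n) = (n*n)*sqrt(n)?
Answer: 0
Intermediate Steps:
b(n) = n**(5/2) (b(n) = n**2*sqrt(n) = n**(5/2))
(11*s)*b(0) = (11*(-7))*0**(5/2) = -77*0 = 0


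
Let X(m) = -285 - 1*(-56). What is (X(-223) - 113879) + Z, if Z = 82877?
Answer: -31231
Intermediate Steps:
X(m) = -229 (X(m) = -285 + 56 = -229)
(X(-223) - 113879) + Z = (-229 - 113879) + 82877 = -114108 + 82877 = -31231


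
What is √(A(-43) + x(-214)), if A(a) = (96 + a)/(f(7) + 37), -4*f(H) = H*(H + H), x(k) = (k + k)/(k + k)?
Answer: √131/5 ≈ 2.2891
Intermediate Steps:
x(k) = 1 (x(k) = (2*k)/((2*k)) = (2*k)*(1/(2*k)) = 1)
f(H) = -H²/2 (f(H) = -H*(H + H)/4 = -H*2*H/4 = -H²/2)
A(a) = 192/25 + 2*a/25 (A(a) = (96 + a)/(-½*7² + 37) = (96 + a)/(-½*49 + 37) = (96 + a)/(-49/2 + 37) = (96 + a)/(25/2) = (96 + a)*(2/25) = 192/25 + 2*a/25)
√(A(-43) + x(-214)) = √((192/25 + (2/25)*(-43)) + 1) = √((192/25 - 86/25) + 1) = √(106/25 + 1) = √(131/25) = √131/5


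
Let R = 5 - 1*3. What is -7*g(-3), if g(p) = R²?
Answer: -28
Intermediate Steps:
R = 2 (R = 5 - 3 = 2)
g(p) = 4 (g(p) = 2² = 4)
-7*g(-3) = -7*4 = -28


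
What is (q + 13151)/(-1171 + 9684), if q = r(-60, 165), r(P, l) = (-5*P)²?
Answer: 103151/8513 ≈ 12.117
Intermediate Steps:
r(P, l) = 25*P²
q = 90000 (q = 25*(-60)² = 25*3600 = 90000)
(q + 13151)/(-1171 + 9684) = (90000 + 13151)/(-1171 + 9684) = 103151/8513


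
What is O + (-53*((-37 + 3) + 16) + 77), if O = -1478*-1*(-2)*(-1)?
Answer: 3987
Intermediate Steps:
O = 2956 (O = -1478*2*(-1) = -(-2956) = -1478*(-2) = 2956)
O + (-53*((-37 + 3) + 16) + 77) = 2956 + (-53*((-37 + 3) + 16) + 77) = 2956 + (-53*(-34 + 16) + 77) = 2956 + (-53*(-18) + 77) = 2956 + (954 + 77) = 2956 + 1031 = 3987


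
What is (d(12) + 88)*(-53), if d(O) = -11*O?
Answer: 2332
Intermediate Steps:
(d(12) + 88)*(-53) = (-11*12 + 88)*(-53) = (-132 + 88)*(-53) = -44*(-53) = 2332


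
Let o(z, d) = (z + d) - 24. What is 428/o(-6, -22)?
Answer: -107/13 ≈ -8.2308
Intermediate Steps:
o(z, d) = -24 + d + z (o(z, d) = (d + z) - 24 = -24 + d + z)
428/o(-6, -22) = 428/(-24 - 22 - 6) = 428/(-52) = 428*(-1/52) = -107/13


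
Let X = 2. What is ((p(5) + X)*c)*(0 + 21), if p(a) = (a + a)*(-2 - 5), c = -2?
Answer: 2856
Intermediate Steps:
p(a) = -14*a (p(a) = (2*a)*(-7) = -14*a)
((p(5) + X)*c)*(0 + 21) = ((-14*5 + 2)*(-2))*(0 + 21) = ((-70 + 2)*(-2))*21 = -68*(-2)*21 = 136*21 = 2856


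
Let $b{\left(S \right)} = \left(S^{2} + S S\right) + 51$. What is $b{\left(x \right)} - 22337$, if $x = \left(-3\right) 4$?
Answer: $-21998$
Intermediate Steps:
$x = -12$
$b{\left(S \right)} = 51 + 2 S^{2}$ ($b{\left(S \right)} = \left(S^{2} + S^{2}\right) + 51 = 2 S^{2} + 51 = 51 + 2 S^{2}$)
$b{\left(x \right)} - 22337 = \left(51 + 2 \left(-12\right)^{2}\right) - 22337 = \left(51 + 2 \cdot 144\right) - 22337 = \left(51 + 288\right) - 22337 = 339 - 22337 = -21998$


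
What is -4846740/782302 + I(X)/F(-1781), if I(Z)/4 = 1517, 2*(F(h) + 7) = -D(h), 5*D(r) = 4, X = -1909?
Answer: -323167190/391151 ≈ -826.20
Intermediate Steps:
D(r) = ⅘ (D(r) = (⅕)*4 = ⅘)
F(h) = -37/5 (F(h) = -7 + (-1*⅘)/2 = -7 + (½)*(-⅘) = -7 - ⅖ = -37/5)
I(Z) = 6068 (I(Z) = 4*1517 = 6068)
-4846740/782302 + I(X)/F(-1781) = -4846740/782302 + 6068/(-37/5) = -4846740*1/782302 + 6068*(-5/37) = -2423370/391151 - 820 = -323167190/391151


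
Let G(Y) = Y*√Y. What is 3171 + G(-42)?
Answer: 3171 - 42*I*√42 ≈ 3171.0 - 272.19*I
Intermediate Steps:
G(Y) = Y^(3/2)
3171 + G(-42) = 3171 + (-42)^(3/2) = 3171 - 42*I*√42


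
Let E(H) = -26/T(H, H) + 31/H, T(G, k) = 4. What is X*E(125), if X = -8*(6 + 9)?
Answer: 18756/25 ≈ 750.24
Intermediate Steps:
X = -120 (X = -8*15 = -120)
E(H) = -13/2 + 31/H (E(H) = -26/4 + 31/H = -26*1/4 + 31/H = -13/2 + 31/H)
X*E(125) = -120*(-13/2 + 31/125) = -120*(-1563/250) = 18756/25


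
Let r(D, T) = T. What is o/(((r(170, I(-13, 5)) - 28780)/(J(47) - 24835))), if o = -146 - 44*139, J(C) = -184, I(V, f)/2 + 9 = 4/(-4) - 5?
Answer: -78334489/14405 ≈ -5438.0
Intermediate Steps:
I(V, f) = -30 (I(V, f) = -18 + 2*(4/(-4) - 5) = -18 + 2*(4*(-¼) - 5) = -18 + 2*(-1 - 5) = -18 + 2*(-6) = -18 - 12 = -30)
o = -6262 (o = -146 - 6116 = -6262)
o/(((r(170, I(-13, 5)) - 28780)/(J(47) - 24835))) = -6262*(-184 - 24835)/(-30 - 28780) = -6262/((-28810/(-25019))) = -6262/((-28810*(-1/25019))) = -6262/28810/25019 = -6262*25019/28810 = -78334489/14405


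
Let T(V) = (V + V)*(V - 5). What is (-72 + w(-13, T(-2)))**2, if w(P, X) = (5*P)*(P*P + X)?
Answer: 165817129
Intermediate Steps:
T(V) = 2*V*(-5 + V) (T(V) = (2*V)*(-5 + V) = 2*V*(-5 + V))
w(P, X) = 5*P*(X + P**2) (w(P, X) = (5*P)*(P**2 + X) = (5*P)*(X + P**2) = 5*P*(X + P**2))
(-72 + w(-13, T(-2)))**2 = (-72 + 5*(-13)*(2*(-2)*(-5 - 2) + (-13)**2))**2 = (-72 + 5*(-13)*(2*(-2)*(-7) + 169))**2 = (-72 + 5*(-13)*(28 + 169))**2 = (-72 + 5*(-13)*197)**2 = (-72 - 12805)**2 = (-12877)**2 = 165817129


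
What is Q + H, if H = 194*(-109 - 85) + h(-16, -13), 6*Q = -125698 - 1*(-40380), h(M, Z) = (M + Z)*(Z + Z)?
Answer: -153305/3 ≈ -51102.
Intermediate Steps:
h(M, Z) = 2*Z*(M + Z) (h(M, Z) = (M + Z)*(2*Z) = 2*Z*(M + Z))
Q = -42659/3 (Q = (-125698 - 1*(-40380))/6 = (-125698 + 40380)/6 = (⅙)*(-85318) = -42659/3 ≈ -14220.)
H = -36882 (H = 194*(-109 - 85) + 2*(-13)*(-16 - 13) = 194*(-194) + 2*(-13)*(-29) = -37636 + 754 = -36882)
Q + H = -42659/3 - 36882 = -153305/3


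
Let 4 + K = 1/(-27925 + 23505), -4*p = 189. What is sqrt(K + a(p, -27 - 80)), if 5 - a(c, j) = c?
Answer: 6*sqrt(1636505)/1105 ≈ 6.9462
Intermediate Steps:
p = -189/4 (p = -1/4*189 = -189/4 ≈ -47.250)
a(c, j) = 5 - c
K = -17681/4420 (K = -4 + 1/(-27925 + 23505) = -4 + 1/(-4420) = -4 - 1/4420 = -17681/4420 ≈ -4.0002)
sqrt(K + a(p, -27 - 80)) = sqrt(-17681/4420 + (5 - 1*(-189/4))) = sqrt(-17681/4420 + (5 + 189/4)) = sqrt(-17681/4420 + 209/4) = sqrt(53316/1105) = 6*sqrt(1636505)/1105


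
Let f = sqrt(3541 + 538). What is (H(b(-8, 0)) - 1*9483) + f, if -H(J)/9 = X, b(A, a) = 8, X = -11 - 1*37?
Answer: -9051 + sqrt(4079) ≈ -8987.1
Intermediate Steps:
X = -48 (X = -11 - 37 = -48)
H(J) = 432 (H(J) = -9*(-48) = 432)
f = sqrt(4079) ≈ 63.867
(H(b(-8, 0)) - 1*9483) + f = (432 - 1*9483) + sqrt(4079) = (432 - 9483) + sqrt(4079) = -9051 + sqrt(4079)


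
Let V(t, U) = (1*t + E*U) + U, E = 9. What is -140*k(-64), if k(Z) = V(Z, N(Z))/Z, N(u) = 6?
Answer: -35/4 ≈ -8.7500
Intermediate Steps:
V(t, U) = t + 10*U (V(t, U) = (1*t + 9*U) + U = (t + 9*U) + U = t + 10*U)
k(Z) = (60 + Z)/Z (k(Z) = (Z + 10*6)/Z = (Z + 60)/Z = (60 + Z)/Z)
-140*k(-64) = -140*(60 - 64)/(-64) = -(-35)*(-4)/16 = -140*1/16 = -35/4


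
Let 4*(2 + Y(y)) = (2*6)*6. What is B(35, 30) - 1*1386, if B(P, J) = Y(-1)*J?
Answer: -906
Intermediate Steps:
Y(y) = 16 (Y(y) = -2 + ((2*6)*6)/4 = -2 + (12*6)/4 = -2 + (¼)*72 = -2 + 18 = 16)
B(P, J) = 16*J
B(35, 30) - 1*1386 = 16*30 - 1*1386 = 480 - 1386 = -906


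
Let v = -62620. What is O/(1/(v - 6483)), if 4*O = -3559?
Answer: 245937577/4 ≈ 6.1484e+7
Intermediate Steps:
O = -3559/4 (O = (¼)*(-3559) = -3559/4 ≈ -889.75)
O/(1/(v - 6483)) = -3559/(4*(1/(-62620 - 6483))) = -3559/(4*(1/(-69103))) = -3559/(4*(-1/69103)) = -3559/4*(-69103) = 245937577/4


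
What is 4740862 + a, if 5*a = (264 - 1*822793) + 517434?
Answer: 4679843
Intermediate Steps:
a = -61019 (a = ((264 - 1*822793) + 517434)/5 = ((264 - 822793) + 517434)/5 = (-822529 + 517434)/5 = (⅕)*(-305095) = -61019)
4740862 + a = 4740862 - 61019 = 4679843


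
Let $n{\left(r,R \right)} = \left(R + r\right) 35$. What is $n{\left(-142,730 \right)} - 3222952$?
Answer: $-3202372$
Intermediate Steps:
$n{\left(r,R \right)} = 35 R + 35 r$
$n{\left(-142,730 \right)} - 3222952 = \left(35 \cdot 730 + 35 \left(-142\right)\right) - 3222952 = \left(25550 - 4970\right) - 3222952 = 20580 - 3222952 = -3202372$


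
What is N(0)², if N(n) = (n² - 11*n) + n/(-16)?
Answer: 0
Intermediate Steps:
N(n) = n² - 177*n/16 (N(n) = (n² - 11*n) + n*(-1/16) = (n² - 11*n) - n/16 = n² - 177*n/16)
N(0)² = ((1/16)*0*(-177 + 16*0))² = ((1/16)*0*(-177 + 0))² = ((1/16)*0*(-177))² = 0² = 0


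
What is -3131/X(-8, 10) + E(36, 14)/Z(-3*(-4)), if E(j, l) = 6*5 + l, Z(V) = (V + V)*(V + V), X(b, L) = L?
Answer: -225377/720 ≈ -313.02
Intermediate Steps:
Z(V) = 4*V² (Z(V) = (2*V)*(2*V) = 4*V²)
E(j, l) = 30 + l
-3131/X(-8, 10) + E(36, 14)/Z(-3*(-4)) = -3131/10 + (30 + 14)/((4*(-3*(-4))²)) = -3131*⅒ + 44/((4*12²)) = -3131/10 + 44/((4*144)) = -3131/10 + 44/576 = -3131/10 + 44*(1/576) = -3131/10 + 11/144 = -225377/720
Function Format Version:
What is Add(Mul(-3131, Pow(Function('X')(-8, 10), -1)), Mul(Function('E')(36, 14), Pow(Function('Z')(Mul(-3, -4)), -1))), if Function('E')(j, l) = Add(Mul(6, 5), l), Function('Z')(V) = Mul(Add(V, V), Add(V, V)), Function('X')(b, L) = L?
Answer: Rational(-225377, 720) ≈ -313.02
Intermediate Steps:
Function('Z')(V) = Mul(4, Pow(V, 2)) (Function('Z')(V) = Mul(Mul(2, V), Mul(2, V)) = Mul(4, Pow(V, 2)))
Function('E')(j, l) = Add(30, l)
Add(Mul(-3131, Pow(Function('X')(-8, 10), -1)), Mul(Function('E')(36, 14), Pow(Function('Z')(Mul(-3, -4)), -1))) = Add(Mul(-3131, Pow(10, -1)), Mul(Add(30, 14), Pow(Mul(4, Pow(Mul(-3, -4), 2)), -1))) = Add(Mul(-3131, Rational(1, 10)), Mul(44, Pow(Mul(4, Pow(12, 2)), -1))) = Add(Rational(-3131, 10), Mul(44, Pow(Mul(4, 144), -1))) = Add(Rational(-3131, 10), Mul(44, Pow(576, -1))) = Add(Rational(-3131, 10), Mul(44, Rational(1, 576))) = Add(Rational(-3131, 10), Rational(11, 144)) = Rational(-225377, 720)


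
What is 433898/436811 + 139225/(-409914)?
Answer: 117045853297/179054944254 ≈ 0.65369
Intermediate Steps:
433898/436811 + 139225/(-409914) = 433898*(1/436811) + 139225*(-1/409914) = 433898/436811 - 139225/409914 = 117045853297/179054944254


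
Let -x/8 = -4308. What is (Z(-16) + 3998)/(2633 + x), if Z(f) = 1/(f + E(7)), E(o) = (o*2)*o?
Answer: 327837/3041954 ≈ 0.10777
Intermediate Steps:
x = 34464 (x = -8*(-4308) = 34464)
E(o) = 2*o² (E(o) = (2*o)*o = 2*o²)
Z(f) = 1/(98 + f) (Z(f) = 1/(f + 2*7²) = 1/(f + 2*49) = 1/(f + 98) = 1/(98 + f))
(Z(-16) + 3998)/(2633 + x) = (1/(98 - 16) + 3998)/(2633 + 34464) = (1/82 + 3998)/37097 = (1/82 + 3998)*(1/37097) = (327837/82)*(1/37097) = 327837/3041954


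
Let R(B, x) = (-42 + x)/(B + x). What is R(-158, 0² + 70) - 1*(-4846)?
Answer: 106605/22 ≈ 4845.7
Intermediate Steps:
R(B, x) = (-42 + x)/(B + x)
R(-158, 0² + 70) - 1*(-4846) = (-42 + (0² + 70))/(-158 + (0² + 70)) - 1*(-4846) = (-42 + (0 + 70))/(-158 + (0 + 70)) + 4846 = (-42 + 70)/(-158 + 70) + 4846 = 28/(-88) + 4846 = -1/88*28 + 4846 = -7/22 + 4846 = 106605/22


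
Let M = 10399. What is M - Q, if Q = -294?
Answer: 10693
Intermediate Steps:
M - Q = 10399 - 1*(-294) = 10399 + 294 = 10693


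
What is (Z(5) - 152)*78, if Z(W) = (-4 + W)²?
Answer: -11778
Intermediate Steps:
(Z(5) - 152)*78 = ((-4 + 5)² - 152)*78 = (1² - 152)*78 = (1 - 152)*78 = -151*78 = -11778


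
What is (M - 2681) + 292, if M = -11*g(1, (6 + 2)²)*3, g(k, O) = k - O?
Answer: -310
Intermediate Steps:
M = 2079 (M = -11*(1 - (6 + 2)²)*3 = -11*(1 - 1*8²)*3 = -11*(1 - 1*64)*3 = -11*(1 - 64)*3 = -11*(-63)*3 = 693*3 = 2079)
(M - 2681) + 292 = (2079 - 2681) + 292 = -602 + 292 = -310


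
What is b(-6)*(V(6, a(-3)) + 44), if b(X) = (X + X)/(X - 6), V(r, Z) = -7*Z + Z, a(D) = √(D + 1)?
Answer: 44 - 6*I*√2 ≈ 44.0 - 8.4853*I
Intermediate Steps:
a(D) = √(1 + D)
V(r, Z) = -6*Z
b(X) = 2*X/(-6 + X) (b(X) = (2*X)/(-6 + X) = 2*X/(-6 + X))
b(-6)*(V(6, a(-3)) + 44) = (2*(-6)/(-6 - 6))*(-6*√(1 - 3) + 44) = (2*(-6)/(-12))*(-6*I*√2 + 44) = (2*(-6)*(-1/12))*(-6*I*√2 + 44) = 1*(-6*I*√2 + 44) = 1*(44 - 6*I*√2) = 44 - 6*I*√2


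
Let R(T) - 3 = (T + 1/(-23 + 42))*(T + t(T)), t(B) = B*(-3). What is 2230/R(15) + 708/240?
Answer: -344543/170460 ≈ -2.0213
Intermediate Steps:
t(B) = -3*B
R(T) = 3 - 2*T*(1/19 + T) (R(T) = 3 + (T + 1/(-23 + 42))*(T - 3*T) = 3 + (T + 1/19)*(-2*T) = 3 + (1/19 + T)*(-2*T) = 3 - 2*T*(1/19 + T))
2230/R(15) + 708/240 = 2230/(3 - 2*15² - 2/19*15) + 708/240 = 2230/(3 - 2*225 - 30/19) + 708*(1/240) = 2230/(3 - 450 - 30/19) + 59/20 = 2230/(-8523/19) + 59/20 = 2230*(-19/8523) + 59/20 = -42370/8523 + 59/20 = -344543/170460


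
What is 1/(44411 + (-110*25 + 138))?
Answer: 1/41799 ≈ 2.3924e-5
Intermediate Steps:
1/(44411 + (-110*25 + 138)) = 1/(44411 + (-2750 + 138)) = 1/(44411 - 2612) = 1/41799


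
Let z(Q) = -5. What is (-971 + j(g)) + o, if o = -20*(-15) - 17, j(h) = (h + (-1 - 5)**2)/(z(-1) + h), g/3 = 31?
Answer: -60415/88 ≈ -686.53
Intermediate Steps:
g = 93 (g = 3*31 = 93)
j(h) = (36 + h)/(-5 + h) (j(h) = (h + (-1 - 5)**2)/(-5 + h) = (h + (-6)**2)/(-5 + h) = (h + 36)/(-5 + h) = (36 + h)/(-5 + h))
o = 283 (o = 300 - 17 = 283)
(-971 + j(g)) + o = (-971 + (36 + 93)/(-5 + 93)) + 283 = (-971 + 129/88) + 283 = -85319/88 + 283 = -60415/88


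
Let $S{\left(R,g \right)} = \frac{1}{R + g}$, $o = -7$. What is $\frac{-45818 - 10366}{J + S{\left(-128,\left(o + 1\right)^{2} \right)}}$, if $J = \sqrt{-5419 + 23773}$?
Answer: $- \frac{5168928}{155348255} - \frac{475541376 \sqrt{18354}}{155348255} \approx -414.75$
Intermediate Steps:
$J = \sqrt{18354} \approx 135.48$
$\frac{-45818 - 10366}{J + S{\left(-128,\left(o + 1\right)^{2} \right)}} = \frac{-45818 - 10366}{\sqrt{18354} + \frac{1}{-128 + \left(-7 + 1\right)^{2}}} = - \frac{56184}{\sqrt{18354} + \frac{1}{-128 + \left(-6\right)^{2}}} = - \frac{56184}{\sqrt{18354} + \frac{1}{-128 + 36}} = - \frac{56184}{\sqrt{18354} + \frac{1}{-92}} = - \frac{56184}{\sqrt{18354} - \frac{1}{92}} = - \frac{56184}{- \frac{1}{92} + \sqrt{18354}}$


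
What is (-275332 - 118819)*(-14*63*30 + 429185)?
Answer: -158734461475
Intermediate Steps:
(-275332 - 118819)*(-14*63*30 + 429185) = -394151*(-882*30 + 429185) = -394151*(-26460 + 429185) = -394151*402725 = -158734461475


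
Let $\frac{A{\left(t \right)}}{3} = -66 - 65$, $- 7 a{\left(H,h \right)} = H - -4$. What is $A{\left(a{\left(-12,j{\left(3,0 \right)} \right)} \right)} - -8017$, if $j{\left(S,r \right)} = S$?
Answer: $7624$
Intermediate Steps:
$a{\left(H,h \right)} = - \frac{4}{7} - \frac{H}{7}$ ($a{\left(H,h \right)} = - \frac{H - -4}{7} = - \frac{H + 4}{7} = - \frac{4 + H}{7} = - \frac{4}{7} - \frac{H}{7}$)
$A{\left(t \right)} = -393$ ($A{\left(t \right)} = 3 \left(-66 - 65\right) = 3 \left(-131\right) = -393$)
$A{\left(a{\left(-12,j{\left(3,0 \right)} \right)} \right)} - -8017 = -393 - -8017 = -393 + 8017 = 7624$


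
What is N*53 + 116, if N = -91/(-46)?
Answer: 10159/46 ≈ 220.85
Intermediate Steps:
N = 91/46 (N = -91*(-1/46) = 91/46 ≈ 1.9783)
N*53 + 116 = (91/46)*53 + 116 = 4823/46 + 116 = 10159/46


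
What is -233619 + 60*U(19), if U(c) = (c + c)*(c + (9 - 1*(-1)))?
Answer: -167499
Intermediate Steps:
U(c) = 2*c*(10 + c) (U(c) = (2*c)*(c + (9 + 1)) = (2*c)*(c + 10) = (2*c)*(10 + c) = 2*c*(10 + c))
-233619 + 60*U(19) = -233619 + 60*(2*19*(10 + 19)) = -233619 + 60*(2*19*29) = -233619 + 60*1102 = -233619 + 66120 = -167499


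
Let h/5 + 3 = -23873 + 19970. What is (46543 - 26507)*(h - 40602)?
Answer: -1204804752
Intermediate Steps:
h = -19530 (h = -15 + 5*(-23873 + 19970) = -15 + 5*(-3903) = -15 - 19515 = -19530)
(46543 - 26507)*(h - 40602) = (46543 - 26507)*(-19530 - 40602) = 20036*(-60132) = -1204804752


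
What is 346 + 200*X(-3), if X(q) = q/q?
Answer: 546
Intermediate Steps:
X(q) = 1
346 + 200*X(-3) = 346 + 200*1 = 346 + 200 = 546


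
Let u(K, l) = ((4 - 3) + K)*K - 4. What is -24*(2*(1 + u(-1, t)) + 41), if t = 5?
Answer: -840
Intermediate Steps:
u(K, l) = -4 + K*(1 + K) (u(K, l) = (1 + K)*K - 4 = K*(1 + K) - 4 = -4 + K*(1 + K))
-24*(2*(1 + u(-1, t)) + 41) = -24*(2*(1 + (-4 - 1 + (-1)²)) + 41) = -24*(2*(1 + (-4 - 1 + 1)) + 41) = -24*(2*(1 - 4) + 41) = -24*(2*(-3) + 41) = -24*(-6 + 41) = -24*35 = -840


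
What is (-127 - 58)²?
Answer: 34225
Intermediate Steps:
(-127 - 58)² = (-185)² = 34225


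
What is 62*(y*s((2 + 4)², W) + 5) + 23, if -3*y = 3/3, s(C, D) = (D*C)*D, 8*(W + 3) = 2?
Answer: -10587/2 ≈ -5293.5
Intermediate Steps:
W = -11/4 (W = -3 + (⅛)*2 = -3 + ¼ = -11/4 ≈ -2.7500)
s(C, D) = C*D² (s(C, D) = (C*D)*D = C*D²)
y = -⅓ (y = -1/3 = -⅓*1 = -⅓ ≈ -0.33333)
62*(y*s((2 + 4)², W) + 5) + 23 = 62*(-(2 + 4)²*(-11/4)²/3 + 5) + 23 = 62*(-6²*121/(3*16) + 5) + 23 = 62*(-12*121/16 + 5) + 23 = 62*(-⅓*1089/4 + 5) + 23 = 62*(-363/4 + 5) + 23 = 62*(-343/4) + 23 = -10633/2 + 23 = -10587/2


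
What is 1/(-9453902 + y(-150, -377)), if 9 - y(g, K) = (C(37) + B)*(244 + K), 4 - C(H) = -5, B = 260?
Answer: -1/9418116 ≈ -1.0618e-7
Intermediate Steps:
C(H) = 9 (C(H) = 4 - 1*(-5) = 4 + 5 = 9)
y(g, K) = -65627 - 269*K (y(g, K) = 9 - (9 + 260)*(244 + K) = 9 - 269*(244 + K) = 9 - (65636 + 269*K) = 9 + (-65636 - 269*K) = -65627 - 269*K)
1/(-9453902 + y(-150, -377)) = 1/(-9453902 + (-65627 - 269*(-377))) = 1/(-9453902 + (-65627 + 101413)) = 1/(-9453902 + 35786) = 1/(-9418116) = -1/9418116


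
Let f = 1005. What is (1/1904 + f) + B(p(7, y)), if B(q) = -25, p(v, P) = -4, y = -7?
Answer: 1865921/1904 ≈ 980.00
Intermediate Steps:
(1/1904 + f) + B(p(7, y)) = (1/1904 + 1005) - 25 = 1913521/1904 - 25 = 1865921/1904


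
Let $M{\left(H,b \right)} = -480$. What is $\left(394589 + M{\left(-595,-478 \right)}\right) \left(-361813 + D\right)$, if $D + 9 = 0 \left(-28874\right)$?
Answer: $-142597306598$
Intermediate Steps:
$D = -9$ ($D = -9 + 0 \left(-28874\right) = -9 + 0 = -9$)
$\left(394589 + M{\left(-595,-478 \right)}\right) \left(-361813 + D\right) = \left(394589 - 480\right) \left(-361813 - 9\right) = 394109 \left(-361822\right) = -142597306598$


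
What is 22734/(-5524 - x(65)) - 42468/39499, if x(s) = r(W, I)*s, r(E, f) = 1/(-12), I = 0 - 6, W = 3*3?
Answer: -13588001556/2615742277 ≈ -5.1947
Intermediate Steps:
W = 9
I = -6
r(E, f) = -1/12
x(s) = -s/12
22734/(-5524 - x(65)) - 42468/39499 = 22734/(-5524 - (-1)*65/12) - 42468/39499 = 22734/(-5524 - 1*(-65/12)) - 42468*1/39499 = 22734/(-5524 + 65/12) - 42468/39499 = 22734/(-66223/12) - 42468/39499 = 22734*(-12/66223) - 42468/39499 = -272808/66223 - 42468/39499 = -13588001556/2615742277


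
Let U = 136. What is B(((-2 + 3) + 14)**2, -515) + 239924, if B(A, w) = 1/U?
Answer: 32629665/136 ≈ 2.3992e+5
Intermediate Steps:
B(A, w) = 1/136
B(((-2 + 3) + 14)**2, -515) + 239924 = 1/136 + 239924 = 32629665/136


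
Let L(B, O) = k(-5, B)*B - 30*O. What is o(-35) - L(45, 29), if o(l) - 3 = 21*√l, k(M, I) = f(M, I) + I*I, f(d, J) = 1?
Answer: -90297 + 21*I*√35 ≈ -90297.0 + 124.24*I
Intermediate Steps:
k(M, I) = 1 + I² (k(M, I) = 1 + I*I = 1 + I²)
L(B, O) = -30*O + B*(1 + B²) (L(B, O) = (1 + B²)*B - 30*O = B*(1 + B²) - 30*O = -30*O + B*(1 + B²))
o(l) = 3 + 21*√l
o(-35) - L(45, 29) = (3 + 21*√(-35)) - (45 + 45³ - 30*29) = (3 + 21*(I*√35)) - (45 + 91125 - 870) = (3 + 21*I*√35) - 1*90300 = (3 + 21*I*√35) - 90300 = -90297 + 21*I*√35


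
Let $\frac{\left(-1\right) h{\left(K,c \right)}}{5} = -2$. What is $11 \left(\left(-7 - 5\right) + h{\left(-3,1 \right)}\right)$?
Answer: $-22$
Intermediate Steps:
$h{\left(K,c \right)} = 10$ ($h{\left(K,c \right)} = \left(-5\right) \left(-2\right) = 10$)
$11 \left(\left(-7 - 5\right) + h{\left(-3,1 \right)}\right) = 11 \left(\left(-7 - 5\right) + 10\right) = 11 \left(-12 + 10\right) = 11 \left(-2\right) = -22$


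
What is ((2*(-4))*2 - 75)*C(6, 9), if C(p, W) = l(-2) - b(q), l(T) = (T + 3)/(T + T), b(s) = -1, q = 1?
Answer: -273/4 ≈ -68.250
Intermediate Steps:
l(T) = (3 + T)/(2*T) (l(T) = (3 + T)/((2*T)) = (3 + T)*(1/(2*T)) = (3 + T)/(2*T))
C(p, W) = ¾ (C(p, W) = (½)*(3 - 2)/(-2) - 1*(-1) = (½)*(-½)*1 + 1 = -¼ + 1 = ¾)
((2*(-4))*2 - 75)*C(6, 9) = ((2*(-4))*2 - 75)*(¾) = (-8*2 - 75)*(¾) = (-16 - 75)*(¾) = -91*¾ = -273/4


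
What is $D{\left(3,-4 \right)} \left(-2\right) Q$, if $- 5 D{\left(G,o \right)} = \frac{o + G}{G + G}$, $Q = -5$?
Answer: $\frac{1}{3} \approx 0.33333$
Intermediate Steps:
$D{\left(G,o \right)} = - \frac{G + o}{10 G}$ ($D{\left(G,o \right)} = - \frac{\left(o + G\right) \frac{1}{G + G}}{5} = - \frac{\left(G + o\right) \frac{1}{2 G}}{5} = - \frac{\frac{1}{2} \frac{1}{G} \left(G + o\right)}{5} = - \frac{G + o}{10 G}$)
$D{\left(3,-4 \right)} \left(-2\right) Q = \frac{\left(-1\right) 3 - -4}{10 \cdot 3} \left(-2\right) \left(-5\right) = \frac{1}{10} \cdot \frac{1}{3} \left(-3 + 4\right) \left(-2\right) \left(-5\right) = \frac{1}{10} \cdot \frac{1}{3} \cdot 1 \left(-2\right) \left(-5\right) = \frac{1}{30} \left(-2\right) \left(-5\right) = \left(- \frac{1}{15}\right) \left(-5\right) = \frac{1}{3}$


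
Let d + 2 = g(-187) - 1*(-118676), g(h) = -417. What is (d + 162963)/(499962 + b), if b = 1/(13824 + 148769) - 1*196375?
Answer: 11431100865/12340280273 ≈ 0.92632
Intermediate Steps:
b = -31929200374/162593 (b = 1/162593 - 196375 = -31929200374/162593 ≈ -1.9638e+5)
d = 118257 (d = -2 + (-417 - 1*(-118676)) = -2 + (-417 + 118676) = -2 + 118259 = 118257)
(d + 162963)/(499962 + b) = (118257 + 162963)/(499962 - 31929200374/162593) = 281220/(49361121092/162593) = 281220*(162593/49361121092) = 11431100865/12340280273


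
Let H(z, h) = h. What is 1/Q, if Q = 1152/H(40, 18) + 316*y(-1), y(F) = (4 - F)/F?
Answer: -1/1516 ≈ -0.00065963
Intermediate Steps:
y(F) = (4 - F)/F
Q = -1516 (Q = 1152/18 + 316*((4 - 1*(-1))/(-1)) = 1152*(1/18) + 316*(-(4 + 1)) = 64 + 316*(-1*5) = 64 + 316*(-5) = 64 - 1580 = -1516)
1/Q = 1/(-1516) = -1/1516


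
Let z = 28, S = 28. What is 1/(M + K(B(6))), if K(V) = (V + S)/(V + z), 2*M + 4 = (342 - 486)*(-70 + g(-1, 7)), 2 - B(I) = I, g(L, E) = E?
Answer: 1/4535 ≈ 0.00022051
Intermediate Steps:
B(I) = 2 - I
M = 4534 (M = -2 + ((342 - 486)*(-70 + 7))/2 = -2 + (-144*(-63))/2 = -2 + (½)*9072 = -2 + 4536 = 4534)
K(V) = 1 (K(V) = (V + 28)/(V + 28) = (28 + V)/(28 + V) = 1)
1/(M + K(B(6))) = 1/(4534 + 1) = 1/4535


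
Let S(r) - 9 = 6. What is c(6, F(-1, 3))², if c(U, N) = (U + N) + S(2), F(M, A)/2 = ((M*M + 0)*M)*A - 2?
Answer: 121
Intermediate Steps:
S(r) = 15 (S(r) = 9 + 6 = 15)
F(M, A) = -4 + 2*A*M³ (F(M, A) = 2*(((M*M + 0)*M)*A - 2) = 2*(((M² + 0)*M)*A - 2) = 2*((M²*M)*A - 2) = 2*(M³*A - 2) = 2*(A*M³ - 2) = 2*(-2 + A*M³) = -4 + 2*A*M³)
c(U, N) = 15 + N + U (c(U, N) = (U + N) + 15 = (N + U) + 15 = 15 + N + U)
c(6, F(-1, 3))² = (15 + (-4 + 2*3*(-1)³) + 6)² = (15 + (-4 + 2*3*(-1)) + 6)² = (15 + (-4 - 6) + 6)² = (15 - 10 + 6)² = 11² = 121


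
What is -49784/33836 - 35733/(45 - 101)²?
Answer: -341296103/26527424 ≈ -12.866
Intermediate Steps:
-49784/33836 - 35733/(45 - 101)² = -49784*1/33836 - 35733/((-56)²) = -12446/8459 - 35733/3136 = -341296103/26527424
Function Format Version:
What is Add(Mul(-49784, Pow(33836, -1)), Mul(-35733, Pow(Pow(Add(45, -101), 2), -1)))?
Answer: Rational(-341296103, 26527424) ≈ -12.866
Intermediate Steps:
Add(Mul(-49784, Pow(33836, -1)), Mul(-35733, Pow(Pow(Add(45, -101), 2), -1))) = Add(Mul(-49784, Rational(1, 33836)), Mul(-35733, Pow(Pow(-56, 2), -1))) = Add(Rational(-12446, 8459), Mul(-35733, Pow(3136, -1))) = Add(Rational(-12446, 8459), Mul(-35733, Rational(1, 3136))) = Add(Rational(-12446, 8459), Rational(-35733, 3136)) = Rational(-341296103, 26527424)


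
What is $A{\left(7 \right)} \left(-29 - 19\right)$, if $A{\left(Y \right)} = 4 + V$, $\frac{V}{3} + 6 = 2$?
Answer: $384$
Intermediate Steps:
$V = -12$ ($V = -18 + 3 \cdot 2 = -18 + 6 = -12$)
$A{\left(Y \right)} = -8$ ($A{\left(Y \right)} = 4 - 12 = -8$)
$A{\left(7 \right)} \left(-29 - 19\right) = - 8 \left(-29 - 19\right) = \left(-8\right) \left(-48\right) = 384$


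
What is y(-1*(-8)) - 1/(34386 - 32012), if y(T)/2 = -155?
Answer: -735941/2374 ≈ -310.00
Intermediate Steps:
y(T) = -310 (y(T) = 2*(-155) = -310)
y(-1*(-8)) - 1/(34386 - 32012) = -310 - 1/(34386 - 32012) = -310 - 1/2374 = -735941/2374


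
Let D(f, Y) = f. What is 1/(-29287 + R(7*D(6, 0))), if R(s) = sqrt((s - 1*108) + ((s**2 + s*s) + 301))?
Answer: -29287/857724606 - sqrt(3763)/857724606 ≈ -3.4217e-5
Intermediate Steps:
R(s) = sqrt(193 + s + 2*s**2) (R(s) = sqrt((s - 108) + ((s**2 + s**2) + 301)) = sqrt((-108 + s) + (2*s**2 + 301)) = sqrt((-108 + s) + (301 + 2*s**2)) = sqrt(193 + s + 2*s**2))
1/(-29287 + R(7*D(6, 0))) = 1/(-29287 + sqrt(193 + 7*6 + 2*(7*6)**2)) = 1/(-29287 + sqrt(193 + 42 + 2*42**2)) = 1/(-29287 + sqrt(193 + 42 + 2*1764)) = 1/(-29287 + sqrt(193 + 42 + 3528)) = 1/(-29287 + sqrt(3763))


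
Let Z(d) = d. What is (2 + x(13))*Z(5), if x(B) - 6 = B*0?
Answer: 40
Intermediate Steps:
x(B) = 6 (x(B) = 6 + B*0 = 6 + 0 = 6)
(2 + x(13))*Z(5) = (2 + 6)*5 = 8*5 = 40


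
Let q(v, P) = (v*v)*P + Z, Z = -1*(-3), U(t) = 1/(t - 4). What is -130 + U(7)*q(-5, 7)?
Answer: -212/3 ≈ -70.667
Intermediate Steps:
U(t) = 1/(-4 + t)
Z = 3
q(v, P) = 3 + P*v² (q(v, P) = (v*v)*P + 3 = v²*P + 3 = P*v² + 3 = 3 + P*v²)
-130 + U(7)*q(-5, 7) = -130 + (3 + 7*(-5)²)/(-4 + 7) = -130 + (3 + 7*25)/3 = -130 + (3 + 175)/3 = -130 + (⅓)*178 = -130 + 178/3 = -212/3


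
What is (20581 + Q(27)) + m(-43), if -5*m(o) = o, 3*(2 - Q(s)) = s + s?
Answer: 102868/5 ≈ 20574.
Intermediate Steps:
Q(s) = 2 - 2*s/3 (Q(s) = 2 - (s + s)/3 = 2 - 2*s/3)
m(o) = -o/5
(20581 + Q(27)) + m(-43) = (20581 + (2 - ⅔*27)) - ⅕*(-43) = (20581 + (2 - 18)) + 43/5 = (20581 - 16) + 43/5 = 20565 + 43/5 = 102868/5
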